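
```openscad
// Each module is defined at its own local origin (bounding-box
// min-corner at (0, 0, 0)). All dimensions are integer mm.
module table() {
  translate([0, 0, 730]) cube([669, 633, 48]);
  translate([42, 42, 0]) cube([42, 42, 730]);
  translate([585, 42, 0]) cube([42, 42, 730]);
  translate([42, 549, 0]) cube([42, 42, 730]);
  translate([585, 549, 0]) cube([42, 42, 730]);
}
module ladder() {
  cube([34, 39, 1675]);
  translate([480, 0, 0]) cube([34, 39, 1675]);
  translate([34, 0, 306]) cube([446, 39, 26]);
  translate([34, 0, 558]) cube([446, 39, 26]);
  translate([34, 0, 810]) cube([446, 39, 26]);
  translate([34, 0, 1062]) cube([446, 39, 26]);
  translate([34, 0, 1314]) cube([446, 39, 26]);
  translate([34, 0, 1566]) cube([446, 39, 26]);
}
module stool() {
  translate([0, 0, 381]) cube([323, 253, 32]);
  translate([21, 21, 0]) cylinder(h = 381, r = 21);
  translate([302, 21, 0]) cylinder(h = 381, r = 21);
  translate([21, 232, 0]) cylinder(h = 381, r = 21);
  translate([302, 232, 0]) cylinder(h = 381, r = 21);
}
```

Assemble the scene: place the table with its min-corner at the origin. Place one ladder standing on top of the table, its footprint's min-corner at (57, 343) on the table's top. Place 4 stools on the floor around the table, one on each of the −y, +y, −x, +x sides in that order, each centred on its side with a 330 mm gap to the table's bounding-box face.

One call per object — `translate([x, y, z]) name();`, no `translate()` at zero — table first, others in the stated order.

table();
translate([57, 343, 778]) ladder();
translate([173, -583, 0]) stool();
translate([173, 963, 0]) stool();
translate([-653, 190, 0]) stool();
translate([999, 190, 0]) stool();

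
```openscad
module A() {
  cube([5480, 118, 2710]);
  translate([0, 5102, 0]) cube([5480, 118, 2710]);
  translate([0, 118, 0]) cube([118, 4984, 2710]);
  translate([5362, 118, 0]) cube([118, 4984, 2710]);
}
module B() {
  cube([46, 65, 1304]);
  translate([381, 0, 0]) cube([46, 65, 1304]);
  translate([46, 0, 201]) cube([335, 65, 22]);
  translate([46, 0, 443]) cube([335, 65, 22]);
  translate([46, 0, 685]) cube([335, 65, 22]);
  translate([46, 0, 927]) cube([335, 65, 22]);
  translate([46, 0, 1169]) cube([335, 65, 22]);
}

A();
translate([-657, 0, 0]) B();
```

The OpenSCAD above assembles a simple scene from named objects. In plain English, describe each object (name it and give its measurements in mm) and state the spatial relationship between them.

A is a box-shaped house frame (walls only): outside footprint 5480×5220 mm, wall height 2710 mm, wall thickness 118 mm. The two y-facing walls run the full x-width; the two x-facing walls fit between the inner faces of the y-facing walls.

B is a wooden ladder with two side rails of 46×65 mm section and 1304 mm height, set 427 mm apart overall. Between them run 5 rectangular rungs (65 mm deep, 22 mm thick), front faces flush with the rails' −y face. The bottom of the first rung is 201 mm above the floor and each subsequent rung is 242 mm higher than the one below.

The ladder is on the floor beside the house frame on its −x side.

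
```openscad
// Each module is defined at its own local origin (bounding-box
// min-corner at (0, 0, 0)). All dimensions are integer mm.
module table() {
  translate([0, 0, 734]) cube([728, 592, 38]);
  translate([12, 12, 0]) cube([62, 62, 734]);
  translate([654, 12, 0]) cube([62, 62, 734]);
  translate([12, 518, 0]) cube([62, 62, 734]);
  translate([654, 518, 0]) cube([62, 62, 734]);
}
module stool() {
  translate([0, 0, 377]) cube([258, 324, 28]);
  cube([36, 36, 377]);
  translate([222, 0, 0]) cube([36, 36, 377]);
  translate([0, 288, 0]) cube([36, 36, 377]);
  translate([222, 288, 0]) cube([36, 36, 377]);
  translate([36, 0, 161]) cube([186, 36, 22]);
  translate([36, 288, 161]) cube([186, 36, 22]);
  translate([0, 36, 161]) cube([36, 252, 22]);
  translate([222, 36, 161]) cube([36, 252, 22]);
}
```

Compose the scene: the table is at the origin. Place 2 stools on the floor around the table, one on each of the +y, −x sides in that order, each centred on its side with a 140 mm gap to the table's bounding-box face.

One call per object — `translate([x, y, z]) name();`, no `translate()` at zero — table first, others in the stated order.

table();
translate([235, 732, 0]) stool();
translate([-398, 134, 0]) stool();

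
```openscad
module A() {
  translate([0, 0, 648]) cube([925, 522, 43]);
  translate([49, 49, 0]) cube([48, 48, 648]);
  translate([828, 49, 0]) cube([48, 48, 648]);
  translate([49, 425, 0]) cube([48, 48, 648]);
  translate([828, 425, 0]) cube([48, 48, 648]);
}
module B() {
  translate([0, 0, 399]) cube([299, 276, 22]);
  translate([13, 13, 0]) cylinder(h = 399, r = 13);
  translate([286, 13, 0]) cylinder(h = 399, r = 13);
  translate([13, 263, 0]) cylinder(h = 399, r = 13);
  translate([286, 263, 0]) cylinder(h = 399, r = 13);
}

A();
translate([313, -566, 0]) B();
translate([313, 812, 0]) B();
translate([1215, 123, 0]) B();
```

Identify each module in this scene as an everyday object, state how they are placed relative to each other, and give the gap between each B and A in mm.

Each stool's nearest face is 290 mm from the table's bounding box.

A is a table. B is a stool. Three stools sit around the table at the −y, +y, +x sides. The gap between each stool and the table is 290 mm.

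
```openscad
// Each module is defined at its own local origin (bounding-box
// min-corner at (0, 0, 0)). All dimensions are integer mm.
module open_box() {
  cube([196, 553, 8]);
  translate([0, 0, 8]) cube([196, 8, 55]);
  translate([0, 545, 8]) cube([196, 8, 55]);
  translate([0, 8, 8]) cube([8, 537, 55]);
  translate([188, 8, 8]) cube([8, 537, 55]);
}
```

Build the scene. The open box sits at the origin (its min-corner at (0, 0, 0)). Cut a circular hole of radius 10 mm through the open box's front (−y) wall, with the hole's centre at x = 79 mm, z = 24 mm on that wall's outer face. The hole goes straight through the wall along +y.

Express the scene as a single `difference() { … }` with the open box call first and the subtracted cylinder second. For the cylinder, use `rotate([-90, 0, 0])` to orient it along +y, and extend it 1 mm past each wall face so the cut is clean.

difference() {
  open_box();
  translate([79, -1, 24]) rotate([-90, 0, 0]) cylinder(h = 10, r = 10);
}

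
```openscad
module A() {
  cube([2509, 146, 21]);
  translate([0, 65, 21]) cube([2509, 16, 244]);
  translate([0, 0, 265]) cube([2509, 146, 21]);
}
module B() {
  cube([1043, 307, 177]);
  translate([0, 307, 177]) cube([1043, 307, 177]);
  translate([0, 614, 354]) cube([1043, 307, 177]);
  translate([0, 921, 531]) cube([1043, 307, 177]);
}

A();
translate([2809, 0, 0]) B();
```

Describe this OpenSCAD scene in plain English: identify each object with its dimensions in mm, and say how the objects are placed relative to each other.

A is an I-beam lying along x, 2509 mm long. Overall section height 286 mm. Two flanges 146 mm wide (y) and 21 mm thick, one on the floor and one at the top; a web 16 mm thick runs between them, centred on the flange width.

B is a straight staircase of 4 solid steps. Each step is 1043 mm wide (x), 307 mm deep (y, the going) and 177 mm tall (the rise). The first step rests on the floor; each subsequent step sits one going further in +y and one rise higher in +z, directly behind and above the previous step with no overlap.

The staircase is on the floor beside the I-beam on its +x side.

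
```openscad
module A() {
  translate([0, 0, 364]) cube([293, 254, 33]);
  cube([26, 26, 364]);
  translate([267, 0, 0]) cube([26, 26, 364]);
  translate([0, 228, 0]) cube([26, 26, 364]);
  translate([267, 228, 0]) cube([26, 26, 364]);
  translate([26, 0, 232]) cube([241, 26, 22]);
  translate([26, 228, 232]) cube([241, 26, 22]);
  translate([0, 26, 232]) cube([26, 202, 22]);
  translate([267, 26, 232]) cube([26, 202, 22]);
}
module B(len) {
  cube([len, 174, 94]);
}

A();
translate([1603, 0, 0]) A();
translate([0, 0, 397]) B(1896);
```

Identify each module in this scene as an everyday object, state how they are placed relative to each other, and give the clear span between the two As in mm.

A is a stool. B is a beam. A beam spans the tops of two stools. The clear span between the two stools is 1310 mm.

Second stool starts at x = 1603; first ends at x = 293; clear span = 1603 − 293 = 1310 mm.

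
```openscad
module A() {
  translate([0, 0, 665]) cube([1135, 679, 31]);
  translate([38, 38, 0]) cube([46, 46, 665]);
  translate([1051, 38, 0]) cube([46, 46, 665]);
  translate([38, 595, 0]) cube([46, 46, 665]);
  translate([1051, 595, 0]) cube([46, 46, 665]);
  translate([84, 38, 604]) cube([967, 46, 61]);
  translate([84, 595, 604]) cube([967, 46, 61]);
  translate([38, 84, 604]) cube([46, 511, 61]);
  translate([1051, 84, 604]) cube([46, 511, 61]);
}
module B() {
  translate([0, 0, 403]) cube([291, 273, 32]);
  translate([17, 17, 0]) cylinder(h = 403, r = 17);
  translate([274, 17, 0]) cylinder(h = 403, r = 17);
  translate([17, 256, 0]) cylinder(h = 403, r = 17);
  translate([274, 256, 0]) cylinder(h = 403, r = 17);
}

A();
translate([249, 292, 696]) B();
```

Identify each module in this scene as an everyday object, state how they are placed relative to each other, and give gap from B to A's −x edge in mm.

The stool's min-x is at 249; the table's min-x is 0; gap = 249 mm.

A is a table. B is a stool. The stool is on top of the table. The gap from the stool to the table's −x edge is 249 mm.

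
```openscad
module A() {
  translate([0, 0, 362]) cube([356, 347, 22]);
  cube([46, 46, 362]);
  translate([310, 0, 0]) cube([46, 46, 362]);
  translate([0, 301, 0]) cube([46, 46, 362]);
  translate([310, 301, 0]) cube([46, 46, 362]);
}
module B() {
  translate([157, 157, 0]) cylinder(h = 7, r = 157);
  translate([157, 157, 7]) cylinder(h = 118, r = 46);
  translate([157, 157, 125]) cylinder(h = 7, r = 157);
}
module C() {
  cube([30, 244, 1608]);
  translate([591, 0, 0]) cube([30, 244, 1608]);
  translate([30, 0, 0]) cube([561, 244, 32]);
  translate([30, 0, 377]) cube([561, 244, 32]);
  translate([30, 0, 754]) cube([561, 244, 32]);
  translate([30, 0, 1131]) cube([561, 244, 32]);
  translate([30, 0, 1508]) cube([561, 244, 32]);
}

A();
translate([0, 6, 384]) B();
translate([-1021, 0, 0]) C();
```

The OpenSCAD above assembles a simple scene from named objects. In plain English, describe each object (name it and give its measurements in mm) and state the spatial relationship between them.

A is a four-legged stool. The seat is 356×347 mm, 22 mm thick, top at z = 384 mm. It stands on four square legs, each 46×46 mm in cross-section, from z = 0 to the seat underside, each flush with a corner of the seat.

B is a spool: two coaxial disc flanges of radius 157 mm and thickness 7 mm, joined by a core cylinder of radius 46 mm and height 118 mm. The lower flange rests on z = 0 and the three cylinders share a vertical axis.

C is a bookshelf 621 mm wide overall, 244 mm deep and 1608 mm tall. The two sides are 30 mm thick vertical panels. 5 horizontal shelves of 32 mm thickness span between the inner faces of the sides; the lowest shelf sits on the floor and shelves are stacked with a clear vertical gap of 345 mm between each pair.

The spool is on top of the stool. The bookshelf is on the floor beside the stool on its −x side.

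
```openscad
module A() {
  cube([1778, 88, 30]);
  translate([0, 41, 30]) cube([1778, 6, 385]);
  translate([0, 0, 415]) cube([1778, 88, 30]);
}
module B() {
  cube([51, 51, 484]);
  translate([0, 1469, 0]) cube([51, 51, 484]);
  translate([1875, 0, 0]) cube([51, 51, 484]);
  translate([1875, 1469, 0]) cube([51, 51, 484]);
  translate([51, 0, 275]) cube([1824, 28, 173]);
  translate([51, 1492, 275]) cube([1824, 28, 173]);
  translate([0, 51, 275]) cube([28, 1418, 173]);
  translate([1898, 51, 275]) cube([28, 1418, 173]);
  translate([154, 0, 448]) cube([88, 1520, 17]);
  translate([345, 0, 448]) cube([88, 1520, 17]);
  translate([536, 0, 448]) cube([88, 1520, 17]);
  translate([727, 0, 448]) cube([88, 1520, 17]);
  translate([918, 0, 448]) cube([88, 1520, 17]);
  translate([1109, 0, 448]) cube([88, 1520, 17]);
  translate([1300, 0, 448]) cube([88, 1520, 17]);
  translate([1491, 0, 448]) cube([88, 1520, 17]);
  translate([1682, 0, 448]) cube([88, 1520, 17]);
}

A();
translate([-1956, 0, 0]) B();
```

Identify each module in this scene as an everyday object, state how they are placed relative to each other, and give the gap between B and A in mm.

The bed frame's nearest face is 30 mm from the I-beam's −x face.

A is an I-beam. B is a bed frame. The bed frame is on the floor beside the I-beam on its −x side. The gap between the bed frame and the I-beam is 30 mm.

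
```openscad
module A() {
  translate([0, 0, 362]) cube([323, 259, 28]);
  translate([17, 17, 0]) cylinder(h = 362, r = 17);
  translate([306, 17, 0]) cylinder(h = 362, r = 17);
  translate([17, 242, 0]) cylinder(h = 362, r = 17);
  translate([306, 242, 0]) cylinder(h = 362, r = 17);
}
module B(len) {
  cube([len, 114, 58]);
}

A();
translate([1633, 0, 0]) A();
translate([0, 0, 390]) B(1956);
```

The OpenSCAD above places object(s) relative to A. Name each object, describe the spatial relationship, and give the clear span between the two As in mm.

Second stool starts at x = 1633; first ends at x = 323; clear span = 1633 − 323 = 1310 mm.

A is a stool. B is a beam. A beam spans the tops of two stools. The clear span between the two stools is 1310 mm.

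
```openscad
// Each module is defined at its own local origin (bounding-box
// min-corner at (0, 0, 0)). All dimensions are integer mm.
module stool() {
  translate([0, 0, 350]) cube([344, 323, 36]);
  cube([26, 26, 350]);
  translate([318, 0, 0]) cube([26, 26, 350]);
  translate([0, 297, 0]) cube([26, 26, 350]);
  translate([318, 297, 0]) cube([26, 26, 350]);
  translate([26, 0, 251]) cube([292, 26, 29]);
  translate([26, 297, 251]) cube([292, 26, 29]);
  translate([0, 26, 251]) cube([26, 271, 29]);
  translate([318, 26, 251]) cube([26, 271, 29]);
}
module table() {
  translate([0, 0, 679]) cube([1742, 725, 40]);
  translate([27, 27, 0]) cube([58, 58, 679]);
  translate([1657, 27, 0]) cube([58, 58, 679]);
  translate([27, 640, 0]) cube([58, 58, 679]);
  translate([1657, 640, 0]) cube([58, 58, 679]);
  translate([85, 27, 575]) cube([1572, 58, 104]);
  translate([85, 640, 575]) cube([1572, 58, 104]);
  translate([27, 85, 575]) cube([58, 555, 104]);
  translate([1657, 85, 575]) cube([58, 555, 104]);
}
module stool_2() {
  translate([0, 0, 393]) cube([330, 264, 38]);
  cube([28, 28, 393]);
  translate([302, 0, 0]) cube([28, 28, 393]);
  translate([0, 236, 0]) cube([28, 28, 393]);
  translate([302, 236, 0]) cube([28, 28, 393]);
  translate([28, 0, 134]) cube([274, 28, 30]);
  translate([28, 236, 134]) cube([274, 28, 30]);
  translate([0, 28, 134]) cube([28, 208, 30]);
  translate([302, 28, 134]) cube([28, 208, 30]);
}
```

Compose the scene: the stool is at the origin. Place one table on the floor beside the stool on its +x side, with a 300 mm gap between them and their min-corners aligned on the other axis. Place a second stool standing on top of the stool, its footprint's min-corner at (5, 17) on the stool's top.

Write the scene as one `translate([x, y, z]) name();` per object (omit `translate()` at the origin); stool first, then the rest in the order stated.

stool();
translate([644, 0, 0]) table();
translate([5, 17, 386]) stool_2();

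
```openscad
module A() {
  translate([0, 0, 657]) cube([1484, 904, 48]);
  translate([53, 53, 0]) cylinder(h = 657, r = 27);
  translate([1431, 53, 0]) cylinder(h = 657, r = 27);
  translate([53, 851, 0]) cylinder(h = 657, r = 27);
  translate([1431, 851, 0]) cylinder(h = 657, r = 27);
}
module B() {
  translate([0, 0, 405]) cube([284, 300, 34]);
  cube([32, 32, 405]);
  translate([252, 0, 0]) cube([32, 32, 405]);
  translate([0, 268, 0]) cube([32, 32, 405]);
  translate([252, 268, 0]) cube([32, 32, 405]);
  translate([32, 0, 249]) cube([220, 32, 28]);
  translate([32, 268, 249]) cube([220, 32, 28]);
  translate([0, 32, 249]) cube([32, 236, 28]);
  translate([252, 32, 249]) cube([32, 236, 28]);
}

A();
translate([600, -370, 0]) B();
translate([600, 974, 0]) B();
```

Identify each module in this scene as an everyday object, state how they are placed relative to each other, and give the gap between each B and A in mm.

Each stool's nearest face is 70 mm from the table's bounding box.

A is a table. B is a stool. Two stools sit around the table at the −y, +y sides. The gap between each stool and the table is 70 mm.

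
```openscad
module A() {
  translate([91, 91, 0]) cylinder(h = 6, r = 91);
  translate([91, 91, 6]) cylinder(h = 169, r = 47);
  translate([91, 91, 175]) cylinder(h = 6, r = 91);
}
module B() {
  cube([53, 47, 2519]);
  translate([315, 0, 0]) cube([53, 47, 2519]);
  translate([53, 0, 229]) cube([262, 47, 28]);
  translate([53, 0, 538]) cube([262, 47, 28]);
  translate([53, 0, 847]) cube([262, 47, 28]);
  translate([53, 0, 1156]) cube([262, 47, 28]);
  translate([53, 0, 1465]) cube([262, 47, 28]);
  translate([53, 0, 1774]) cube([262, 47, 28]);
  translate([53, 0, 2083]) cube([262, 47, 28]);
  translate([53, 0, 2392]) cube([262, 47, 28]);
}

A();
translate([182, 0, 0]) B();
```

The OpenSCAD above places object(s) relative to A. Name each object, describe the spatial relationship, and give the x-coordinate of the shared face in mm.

The spool's +x face and the ladder's −x face are both at x = 182 mm.

A is a spool. B is a ladder. The ladder is against the spool's +x side, with their −y faces flush. The x-coordinate of the shared face is 182 mm.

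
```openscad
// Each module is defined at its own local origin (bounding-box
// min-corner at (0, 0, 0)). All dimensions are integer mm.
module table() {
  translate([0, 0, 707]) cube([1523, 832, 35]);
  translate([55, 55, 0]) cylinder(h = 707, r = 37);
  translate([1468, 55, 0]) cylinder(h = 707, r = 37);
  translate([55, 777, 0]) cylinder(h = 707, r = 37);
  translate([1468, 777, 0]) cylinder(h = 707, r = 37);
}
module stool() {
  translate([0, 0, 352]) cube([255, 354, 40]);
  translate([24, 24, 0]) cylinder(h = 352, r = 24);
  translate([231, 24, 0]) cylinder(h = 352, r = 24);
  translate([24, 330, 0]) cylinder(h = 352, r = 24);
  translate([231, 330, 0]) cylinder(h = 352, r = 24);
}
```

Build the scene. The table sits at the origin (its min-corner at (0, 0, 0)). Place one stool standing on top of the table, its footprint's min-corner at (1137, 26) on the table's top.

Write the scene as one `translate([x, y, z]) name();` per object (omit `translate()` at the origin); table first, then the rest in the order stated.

table();
translate([1137, 26, 742]) stool();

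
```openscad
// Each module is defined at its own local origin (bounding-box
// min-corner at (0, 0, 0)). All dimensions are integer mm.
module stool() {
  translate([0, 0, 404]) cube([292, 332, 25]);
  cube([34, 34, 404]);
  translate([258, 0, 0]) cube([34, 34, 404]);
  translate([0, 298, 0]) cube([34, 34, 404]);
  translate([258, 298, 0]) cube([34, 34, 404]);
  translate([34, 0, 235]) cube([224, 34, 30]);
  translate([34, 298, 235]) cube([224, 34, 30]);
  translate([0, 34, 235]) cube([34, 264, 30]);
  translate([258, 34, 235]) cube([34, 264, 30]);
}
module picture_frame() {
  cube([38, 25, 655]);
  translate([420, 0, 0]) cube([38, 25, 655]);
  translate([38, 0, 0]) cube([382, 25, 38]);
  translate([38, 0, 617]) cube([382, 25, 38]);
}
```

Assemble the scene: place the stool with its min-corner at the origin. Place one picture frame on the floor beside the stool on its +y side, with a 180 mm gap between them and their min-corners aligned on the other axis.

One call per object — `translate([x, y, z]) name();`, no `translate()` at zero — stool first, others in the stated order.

stool();
translate([0, 512, 0]) picture_frame();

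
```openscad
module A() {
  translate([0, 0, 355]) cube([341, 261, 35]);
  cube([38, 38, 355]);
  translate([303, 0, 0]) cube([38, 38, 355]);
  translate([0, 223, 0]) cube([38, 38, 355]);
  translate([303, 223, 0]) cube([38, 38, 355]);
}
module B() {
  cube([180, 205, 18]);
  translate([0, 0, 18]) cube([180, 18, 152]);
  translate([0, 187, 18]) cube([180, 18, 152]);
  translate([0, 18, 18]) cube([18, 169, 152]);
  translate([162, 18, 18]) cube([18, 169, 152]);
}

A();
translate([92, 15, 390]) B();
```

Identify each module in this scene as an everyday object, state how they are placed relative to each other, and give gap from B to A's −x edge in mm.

A is a stool. B is an open box. The open box is on top of the stool. The gap from the open box to the stool's −x edge is 92 mm.

The open box's min-x is at 92; the stool's min-x is 0; gap = 92 mm.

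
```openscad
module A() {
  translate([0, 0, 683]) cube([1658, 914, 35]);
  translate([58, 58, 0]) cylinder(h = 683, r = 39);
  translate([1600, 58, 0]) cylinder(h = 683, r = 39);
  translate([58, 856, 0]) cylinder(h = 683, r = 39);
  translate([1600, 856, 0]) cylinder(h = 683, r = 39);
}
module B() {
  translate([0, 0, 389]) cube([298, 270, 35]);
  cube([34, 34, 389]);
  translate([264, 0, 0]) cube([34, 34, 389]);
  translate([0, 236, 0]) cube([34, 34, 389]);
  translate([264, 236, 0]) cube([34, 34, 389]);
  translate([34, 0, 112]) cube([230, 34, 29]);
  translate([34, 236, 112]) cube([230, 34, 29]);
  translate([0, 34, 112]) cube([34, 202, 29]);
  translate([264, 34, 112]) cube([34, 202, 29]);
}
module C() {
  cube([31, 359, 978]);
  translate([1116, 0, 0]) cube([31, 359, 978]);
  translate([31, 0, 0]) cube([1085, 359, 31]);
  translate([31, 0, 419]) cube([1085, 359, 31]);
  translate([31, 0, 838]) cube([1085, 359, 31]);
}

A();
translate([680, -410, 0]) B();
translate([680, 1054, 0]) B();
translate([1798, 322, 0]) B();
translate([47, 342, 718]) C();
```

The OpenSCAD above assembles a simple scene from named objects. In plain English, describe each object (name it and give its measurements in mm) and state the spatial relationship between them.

A is a table with a 1658×914 mm rectangular top, 35 mm thick, top surface at z = 718 mm, supported by four round legs of 78 mm diameter, each leg's bounding box inset 19 mm from the nearest pair of top edges, running from the floor.

B is a four-legged stool. The seat is a 298×270×35 mm slab whose top surface is at z = 424 mm; four square legs, each 34×34 mm in cross-section, run from the floor (z = 0) to the underside of the seat, each flush with a corner of the seat. Four stretchers, 34 mm wide and 29 mm tall, connect adjacent legs with their undersides at z = 112 mm, each running between the inner faces of the legs it joins and aligned with the legs' outer faces on the other axis.

C is an open bookshelf. Two side panels, each 31 mm thick, 359 mm deep and 978 mm tall, stand 1147 mm apart (outside-to-outside). Between them sit 3 shelves, each 31 mm thick and 359 mm deep, spanning the full gap between the sides. The bottom shelf rests on the floor (its underside at z = 0) and the clear gap between one shelf's top and the next shelf's underside is 388 mm.

Three stools sit around the table at the −y, +y, +x sides. The bookshelf is on top of the table.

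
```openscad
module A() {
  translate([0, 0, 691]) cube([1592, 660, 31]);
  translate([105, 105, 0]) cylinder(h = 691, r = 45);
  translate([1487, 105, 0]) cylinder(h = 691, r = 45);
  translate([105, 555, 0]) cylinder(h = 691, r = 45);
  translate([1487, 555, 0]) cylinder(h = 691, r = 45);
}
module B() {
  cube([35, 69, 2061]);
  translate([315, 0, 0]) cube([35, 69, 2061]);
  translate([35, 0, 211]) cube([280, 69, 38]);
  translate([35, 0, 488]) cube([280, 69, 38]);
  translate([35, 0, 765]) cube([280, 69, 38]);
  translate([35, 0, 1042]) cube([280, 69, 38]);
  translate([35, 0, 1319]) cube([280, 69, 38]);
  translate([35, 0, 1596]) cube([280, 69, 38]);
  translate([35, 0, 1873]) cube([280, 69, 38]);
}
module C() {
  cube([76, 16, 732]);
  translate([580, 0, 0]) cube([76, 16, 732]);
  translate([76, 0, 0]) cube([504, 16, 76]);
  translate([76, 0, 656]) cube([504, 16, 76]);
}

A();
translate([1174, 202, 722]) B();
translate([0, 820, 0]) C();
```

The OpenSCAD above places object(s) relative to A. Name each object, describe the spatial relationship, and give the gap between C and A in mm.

The picture frame's nearest face is 160 mm from the table's +y face.

A is a table. B is a ladder. C is a picture frame. The ladder is on top of the table. The picture frame is on the floor beside the table on its +y side. The gap between the picture frame and the table is 160 mm.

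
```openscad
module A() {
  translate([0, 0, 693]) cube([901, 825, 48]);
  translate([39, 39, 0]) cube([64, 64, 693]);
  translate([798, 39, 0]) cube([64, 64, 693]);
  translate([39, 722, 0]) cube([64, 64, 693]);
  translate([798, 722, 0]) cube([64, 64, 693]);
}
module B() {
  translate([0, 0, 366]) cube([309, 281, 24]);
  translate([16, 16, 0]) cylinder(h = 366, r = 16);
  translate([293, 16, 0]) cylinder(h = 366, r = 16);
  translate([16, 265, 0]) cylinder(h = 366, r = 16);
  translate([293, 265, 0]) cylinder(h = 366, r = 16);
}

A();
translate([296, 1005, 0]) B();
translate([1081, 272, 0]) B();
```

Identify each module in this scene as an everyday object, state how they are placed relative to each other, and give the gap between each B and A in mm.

Each stool's nearest face is 180 mm from the table's bounding box.

A is a table. B is a stool. Two stools sit around the table at the +y, +x sides. The gap between each stool and the table is 180 mm.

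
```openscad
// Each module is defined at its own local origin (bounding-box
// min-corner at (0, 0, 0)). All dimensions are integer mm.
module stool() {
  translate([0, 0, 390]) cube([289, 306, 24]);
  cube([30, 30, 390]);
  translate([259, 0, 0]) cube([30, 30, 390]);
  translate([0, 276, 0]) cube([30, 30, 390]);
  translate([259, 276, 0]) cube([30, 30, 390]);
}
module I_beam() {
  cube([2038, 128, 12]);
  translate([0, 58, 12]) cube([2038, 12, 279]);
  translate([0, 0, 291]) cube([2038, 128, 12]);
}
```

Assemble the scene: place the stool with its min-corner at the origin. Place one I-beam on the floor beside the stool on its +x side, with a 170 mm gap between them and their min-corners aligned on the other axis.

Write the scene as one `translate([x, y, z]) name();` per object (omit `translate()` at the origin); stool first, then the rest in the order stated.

stool();
translate([459, 0, 0]) I_beam();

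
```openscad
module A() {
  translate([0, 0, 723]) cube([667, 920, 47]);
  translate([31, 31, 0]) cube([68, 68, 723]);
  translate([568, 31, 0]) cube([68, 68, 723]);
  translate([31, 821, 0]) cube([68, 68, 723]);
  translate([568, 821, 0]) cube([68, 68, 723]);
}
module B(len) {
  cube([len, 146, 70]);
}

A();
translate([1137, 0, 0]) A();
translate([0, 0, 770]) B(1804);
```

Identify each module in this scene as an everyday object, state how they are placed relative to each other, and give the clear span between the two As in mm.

A is a table. B is a beam. A beam spans the tops of two tables. The clear span between the two tables is 470 mm.

Second table starts at x = 1137; first ends at x = 667; clear span = 1137 − 667 = 470 mm.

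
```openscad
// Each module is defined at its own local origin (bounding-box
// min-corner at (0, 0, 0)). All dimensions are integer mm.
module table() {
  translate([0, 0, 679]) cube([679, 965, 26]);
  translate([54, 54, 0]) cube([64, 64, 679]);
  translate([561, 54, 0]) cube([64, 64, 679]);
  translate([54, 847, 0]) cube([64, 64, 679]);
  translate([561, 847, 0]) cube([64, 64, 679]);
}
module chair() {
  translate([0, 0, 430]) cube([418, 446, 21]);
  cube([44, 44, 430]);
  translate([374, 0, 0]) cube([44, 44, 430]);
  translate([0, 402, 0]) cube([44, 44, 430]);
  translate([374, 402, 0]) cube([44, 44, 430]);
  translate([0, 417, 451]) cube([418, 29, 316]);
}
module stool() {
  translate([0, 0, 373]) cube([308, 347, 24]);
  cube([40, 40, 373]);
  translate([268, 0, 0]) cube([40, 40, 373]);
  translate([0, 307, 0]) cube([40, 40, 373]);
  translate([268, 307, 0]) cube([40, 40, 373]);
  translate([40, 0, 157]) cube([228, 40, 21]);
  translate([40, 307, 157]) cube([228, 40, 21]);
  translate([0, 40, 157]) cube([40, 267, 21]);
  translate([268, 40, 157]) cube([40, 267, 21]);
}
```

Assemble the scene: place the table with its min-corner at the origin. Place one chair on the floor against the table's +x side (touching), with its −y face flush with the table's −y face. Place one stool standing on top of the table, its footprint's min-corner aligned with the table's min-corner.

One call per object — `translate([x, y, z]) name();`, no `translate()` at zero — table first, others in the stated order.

table();
translate([679, 0, 0]) chair();
translate([0, 0, 705]) stool();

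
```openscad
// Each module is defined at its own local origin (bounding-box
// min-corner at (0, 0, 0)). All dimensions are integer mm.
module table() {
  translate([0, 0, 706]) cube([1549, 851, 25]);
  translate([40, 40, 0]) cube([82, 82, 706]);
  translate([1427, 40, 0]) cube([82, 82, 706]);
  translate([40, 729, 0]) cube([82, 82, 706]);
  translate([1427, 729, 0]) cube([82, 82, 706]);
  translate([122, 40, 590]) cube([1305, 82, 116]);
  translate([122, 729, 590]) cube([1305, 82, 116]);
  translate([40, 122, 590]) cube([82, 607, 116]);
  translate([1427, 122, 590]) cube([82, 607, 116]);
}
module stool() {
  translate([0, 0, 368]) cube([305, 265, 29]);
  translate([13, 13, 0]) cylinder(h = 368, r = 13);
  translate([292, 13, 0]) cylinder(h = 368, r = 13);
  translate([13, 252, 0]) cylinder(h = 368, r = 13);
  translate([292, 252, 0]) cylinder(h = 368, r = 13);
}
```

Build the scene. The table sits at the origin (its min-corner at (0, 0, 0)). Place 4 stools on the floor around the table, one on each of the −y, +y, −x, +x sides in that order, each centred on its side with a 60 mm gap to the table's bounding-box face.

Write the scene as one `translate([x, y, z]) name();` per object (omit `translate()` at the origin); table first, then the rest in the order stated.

table();
translate([622, -325, 0]) stool();
translate([622, 911, 0]) stool();
translate([-365, 293, 0]) stool();
translate([1609, 293, 0]) stool();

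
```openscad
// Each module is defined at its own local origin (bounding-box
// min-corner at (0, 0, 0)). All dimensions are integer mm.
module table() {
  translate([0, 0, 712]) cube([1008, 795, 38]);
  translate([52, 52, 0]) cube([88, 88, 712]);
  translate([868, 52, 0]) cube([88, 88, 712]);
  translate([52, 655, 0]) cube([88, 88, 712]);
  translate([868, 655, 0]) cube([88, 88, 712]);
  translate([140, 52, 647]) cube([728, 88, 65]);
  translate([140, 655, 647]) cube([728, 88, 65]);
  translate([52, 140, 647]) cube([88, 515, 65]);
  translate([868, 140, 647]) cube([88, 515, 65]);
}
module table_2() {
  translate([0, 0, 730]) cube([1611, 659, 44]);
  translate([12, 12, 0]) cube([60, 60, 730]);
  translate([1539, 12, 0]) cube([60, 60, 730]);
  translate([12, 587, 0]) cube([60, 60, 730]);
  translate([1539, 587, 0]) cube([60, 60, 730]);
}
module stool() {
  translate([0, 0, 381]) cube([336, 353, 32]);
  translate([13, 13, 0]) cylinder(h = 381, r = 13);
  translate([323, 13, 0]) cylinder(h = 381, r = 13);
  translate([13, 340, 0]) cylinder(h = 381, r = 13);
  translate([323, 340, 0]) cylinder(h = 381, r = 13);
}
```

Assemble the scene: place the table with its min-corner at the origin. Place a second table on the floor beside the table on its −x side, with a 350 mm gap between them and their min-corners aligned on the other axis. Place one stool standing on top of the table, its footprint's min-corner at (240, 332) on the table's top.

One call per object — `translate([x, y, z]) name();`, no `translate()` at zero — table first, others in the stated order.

table();
translate([-1961, 0, 0]) table_2();
translate([240, 332, 750]) stool();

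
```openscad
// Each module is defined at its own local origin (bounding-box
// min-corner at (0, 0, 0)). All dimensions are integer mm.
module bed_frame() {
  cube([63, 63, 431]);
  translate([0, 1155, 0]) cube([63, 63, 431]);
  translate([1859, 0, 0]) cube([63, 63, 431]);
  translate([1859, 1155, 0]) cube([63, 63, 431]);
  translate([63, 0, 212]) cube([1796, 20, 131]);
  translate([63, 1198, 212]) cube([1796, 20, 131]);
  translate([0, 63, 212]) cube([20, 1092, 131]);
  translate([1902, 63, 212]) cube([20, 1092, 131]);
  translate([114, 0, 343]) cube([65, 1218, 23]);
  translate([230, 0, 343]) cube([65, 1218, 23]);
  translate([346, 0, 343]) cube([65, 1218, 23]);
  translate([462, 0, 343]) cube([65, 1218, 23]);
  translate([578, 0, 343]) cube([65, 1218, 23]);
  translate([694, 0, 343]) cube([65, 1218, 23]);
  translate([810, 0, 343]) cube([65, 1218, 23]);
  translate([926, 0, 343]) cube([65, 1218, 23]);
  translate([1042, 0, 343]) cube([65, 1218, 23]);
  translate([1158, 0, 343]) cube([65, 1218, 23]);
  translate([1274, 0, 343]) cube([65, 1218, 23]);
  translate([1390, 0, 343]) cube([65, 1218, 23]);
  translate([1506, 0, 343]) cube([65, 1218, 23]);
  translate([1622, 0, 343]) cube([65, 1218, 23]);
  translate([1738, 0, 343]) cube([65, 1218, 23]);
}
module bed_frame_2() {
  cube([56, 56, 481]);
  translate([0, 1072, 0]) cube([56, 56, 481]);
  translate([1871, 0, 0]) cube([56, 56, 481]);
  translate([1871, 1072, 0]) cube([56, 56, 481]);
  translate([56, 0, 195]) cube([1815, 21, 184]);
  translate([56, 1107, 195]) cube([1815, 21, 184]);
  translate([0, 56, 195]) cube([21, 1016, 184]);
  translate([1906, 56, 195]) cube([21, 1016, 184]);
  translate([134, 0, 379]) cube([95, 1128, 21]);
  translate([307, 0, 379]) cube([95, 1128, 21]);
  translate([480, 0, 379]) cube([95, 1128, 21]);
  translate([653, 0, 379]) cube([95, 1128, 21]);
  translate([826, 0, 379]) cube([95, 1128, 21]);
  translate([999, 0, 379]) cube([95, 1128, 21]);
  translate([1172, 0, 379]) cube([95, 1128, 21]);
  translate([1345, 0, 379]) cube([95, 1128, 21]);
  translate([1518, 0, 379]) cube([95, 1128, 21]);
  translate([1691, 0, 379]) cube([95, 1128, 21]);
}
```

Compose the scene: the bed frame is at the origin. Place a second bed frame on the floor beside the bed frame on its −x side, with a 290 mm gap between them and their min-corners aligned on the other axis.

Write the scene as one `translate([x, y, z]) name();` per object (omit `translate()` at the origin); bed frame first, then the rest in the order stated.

bed_frame();
translate([-2217, 0, 0]) bed_frame_2();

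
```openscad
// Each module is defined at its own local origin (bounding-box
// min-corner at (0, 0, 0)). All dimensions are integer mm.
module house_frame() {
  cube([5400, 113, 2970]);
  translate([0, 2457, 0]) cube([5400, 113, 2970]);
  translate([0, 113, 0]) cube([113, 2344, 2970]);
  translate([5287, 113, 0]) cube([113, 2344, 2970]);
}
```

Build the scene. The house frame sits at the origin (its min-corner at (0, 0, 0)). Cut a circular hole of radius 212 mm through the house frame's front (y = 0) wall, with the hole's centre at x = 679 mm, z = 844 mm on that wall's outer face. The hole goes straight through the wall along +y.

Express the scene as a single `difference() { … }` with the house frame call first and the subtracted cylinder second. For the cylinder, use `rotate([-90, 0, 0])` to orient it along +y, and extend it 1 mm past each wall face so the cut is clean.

difference() {
  house_frame();
  translate([679, -1, 844]) rotate([-90, 0, 0]) cylinder(h = 115, r = 212);
}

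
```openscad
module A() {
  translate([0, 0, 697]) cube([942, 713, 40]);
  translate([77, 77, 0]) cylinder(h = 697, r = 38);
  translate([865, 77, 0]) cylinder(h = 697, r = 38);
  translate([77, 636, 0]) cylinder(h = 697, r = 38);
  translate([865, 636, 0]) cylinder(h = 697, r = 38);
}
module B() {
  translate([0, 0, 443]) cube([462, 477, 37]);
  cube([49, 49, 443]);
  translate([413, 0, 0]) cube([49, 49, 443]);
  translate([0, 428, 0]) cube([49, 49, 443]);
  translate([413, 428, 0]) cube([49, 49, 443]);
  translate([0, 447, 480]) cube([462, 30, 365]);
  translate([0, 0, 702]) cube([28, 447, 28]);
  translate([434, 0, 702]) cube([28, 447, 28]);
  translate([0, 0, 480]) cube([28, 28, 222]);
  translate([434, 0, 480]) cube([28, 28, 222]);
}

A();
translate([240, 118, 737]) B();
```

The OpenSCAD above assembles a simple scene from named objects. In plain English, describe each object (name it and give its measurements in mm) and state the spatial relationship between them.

A is a rectangular dining table. The top is 942×713×40 mm with its upper surface at z = 737 mm. It stands on four round legs of 76 mm diameter, each leg's bounding box inset 39 mm from the nearest pair of top edges, running from the floor to the underside of the top.

B is a chair: 462×477 mm seat, 37 mm thick, top at z = 480 mm, on four 49 mm square corner legs flush with the seat edges. A 30 mm thick backrest slab spans the full seat width, extending 365 mm above the seat top, its back face flush with the seat's +y edge. Two armrests of 28×28 mm section run along each side from the seat's front edge to the front of the backrest, top faces 250 mm above the seat top and outer faces flush with the seat's x-edges; a 28×28 mm post under the front of each armrest stands on the seat at the front corner.

The chair is on top of the table, centred.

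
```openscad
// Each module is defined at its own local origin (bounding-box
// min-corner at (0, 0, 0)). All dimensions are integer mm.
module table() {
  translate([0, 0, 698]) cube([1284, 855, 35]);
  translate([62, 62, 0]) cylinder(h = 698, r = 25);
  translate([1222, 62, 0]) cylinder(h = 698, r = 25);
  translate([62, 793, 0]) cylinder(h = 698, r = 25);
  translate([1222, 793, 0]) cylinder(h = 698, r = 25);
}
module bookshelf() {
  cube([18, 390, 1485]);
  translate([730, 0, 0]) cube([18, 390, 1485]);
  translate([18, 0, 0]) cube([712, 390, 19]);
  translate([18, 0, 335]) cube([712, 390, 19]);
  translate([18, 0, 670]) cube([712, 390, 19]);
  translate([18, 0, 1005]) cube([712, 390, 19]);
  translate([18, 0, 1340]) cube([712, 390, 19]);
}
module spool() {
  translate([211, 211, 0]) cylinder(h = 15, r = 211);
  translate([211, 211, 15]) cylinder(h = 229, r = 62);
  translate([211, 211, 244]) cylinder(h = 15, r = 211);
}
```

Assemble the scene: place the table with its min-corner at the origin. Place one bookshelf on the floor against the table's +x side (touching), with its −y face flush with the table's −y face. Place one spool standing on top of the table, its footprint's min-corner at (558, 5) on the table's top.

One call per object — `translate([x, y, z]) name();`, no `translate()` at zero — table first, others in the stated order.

table();
translate([1284, 0, 0]) bookshelf();
translate([558, 5, 733]) spool();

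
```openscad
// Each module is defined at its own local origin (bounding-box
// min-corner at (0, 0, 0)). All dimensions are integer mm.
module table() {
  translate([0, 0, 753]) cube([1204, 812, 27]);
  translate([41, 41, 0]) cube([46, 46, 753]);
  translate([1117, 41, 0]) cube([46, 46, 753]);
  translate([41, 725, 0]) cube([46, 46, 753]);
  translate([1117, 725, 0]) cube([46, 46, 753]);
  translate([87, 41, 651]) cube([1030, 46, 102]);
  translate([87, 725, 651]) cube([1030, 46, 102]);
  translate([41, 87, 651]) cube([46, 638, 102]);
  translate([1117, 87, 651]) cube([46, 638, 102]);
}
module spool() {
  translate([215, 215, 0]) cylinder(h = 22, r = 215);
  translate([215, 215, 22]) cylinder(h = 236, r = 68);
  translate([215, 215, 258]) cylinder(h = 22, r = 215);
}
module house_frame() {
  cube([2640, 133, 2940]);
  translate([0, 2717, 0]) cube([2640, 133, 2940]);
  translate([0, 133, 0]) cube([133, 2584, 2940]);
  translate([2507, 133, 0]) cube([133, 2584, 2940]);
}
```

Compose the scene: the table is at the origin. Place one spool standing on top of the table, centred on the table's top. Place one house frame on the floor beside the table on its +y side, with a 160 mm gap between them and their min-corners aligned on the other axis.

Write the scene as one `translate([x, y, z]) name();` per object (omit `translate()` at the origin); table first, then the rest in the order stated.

table();
translate([387, 191, 780]) spool();
translate([0, 972, 0]) house_frame();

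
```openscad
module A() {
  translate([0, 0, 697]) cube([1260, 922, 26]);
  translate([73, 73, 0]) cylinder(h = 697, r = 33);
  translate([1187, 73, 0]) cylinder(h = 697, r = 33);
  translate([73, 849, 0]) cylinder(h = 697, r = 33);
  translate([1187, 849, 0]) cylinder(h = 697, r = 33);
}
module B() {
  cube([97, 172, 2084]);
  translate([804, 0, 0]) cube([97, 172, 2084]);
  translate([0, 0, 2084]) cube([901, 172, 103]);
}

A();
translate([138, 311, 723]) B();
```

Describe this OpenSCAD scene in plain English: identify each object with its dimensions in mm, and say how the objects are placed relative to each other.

A is a table: top 1260 mm (x) × 922 mm (y), 26 mm thick, upper face at z = 723 mm, on four round legs of 66 mm diameter, each leg's bounding box inset 40 mm from the nearest pair of top edges, running from z = 0 to the bottom of the top.

B is a door frame. The clear opening is 707 mm wide and 2084 mm high. Two 97 mm wide jambs, 172 mm deep, stand either side of the opening from the floor to the top of the opening. A 103 mm thick head sits across the top of both jambs, spanning the full outside width of the frame.

The door frame is on top of the table.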